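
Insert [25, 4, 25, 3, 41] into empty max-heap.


Insert 25: [25]
Insert 4: [25, 4]
Insert 25: [25, 4, 25]
Insert 3: [25, 4, 25, 3]
Insert 41: [41, 25, 25, 3, 4]

Final heap: [41, 25, 25, 3, 4]


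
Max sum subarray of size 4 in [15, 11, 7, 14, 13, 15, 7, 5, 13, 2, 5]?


[0:4]: 47
[1:5]: 45
[2:6]: 49
[3:7]: 49
[4:8]: 40
[5:9]: 40
[6:10]: 27
[7:11]: 25

Max: 49 at [2:6]


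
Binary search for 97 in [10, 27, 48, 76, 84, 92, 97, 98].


Step 1: lo=0, hi=7, mid=3, val=76
Step 2: lo=4, hi=7, mid=5, val=92
Step 3: lo=6, hi=7, mid=6, val=97

Found at index 6


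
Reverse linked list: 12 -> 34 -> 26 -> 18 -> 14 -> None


Step 1: curr=12, set curr.next=prev(None) | reversed so far: 12
Step 2: curr=34, set curr.next=prev(12) | reversed so far: 34 -> 12
Step 3: curr=26, set curr.next=prev(34) | reversed so far: 26 -> 34 -> 12
Step 4: curr=18, set curr.next=prev(26) | reversed so far: 18 -> 26 -> 34 -> 12
Step 5: curr=14, set curr.next=prev(18) | reversed so far: 14 -> 18 -> 26 -> 34 -> 12

14 -> 18 -> 26 -> 34 -> 12 -> None


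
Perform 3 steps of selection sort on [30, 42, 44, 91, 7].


Initial: [30, 42, 44, 91, 7]
Step 1: min=7 at 4
  Swap: [7, 42, 44, 91, 30]
Step 2: min=30 at 4
  Swap: [7, 30, 44, 91, 42]
Step 3: min=42 at 4
  Swap: [7, 30, 42, 91, 44]

After 3 steps: [7, 30, 42, 91, 44]


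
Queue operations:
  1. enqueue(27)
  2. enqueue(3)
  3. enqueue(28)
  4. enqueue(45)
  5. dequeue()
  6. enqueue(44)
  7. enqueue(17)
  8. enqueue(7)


enqueue(27) -> [27]
enqueue(3) -> [27, 3]
enqueue(28) -> [27, 3, 28]
enqueue(45) -> [27, 3, 28, 45]
dequeue()->27, [3, 28, 45]
enqueue(44) -> [3, 28, 45, 44]
enqueue(17) -> [3, 28, 45, 44, 17]
enqueue(7) -> [3, 28, 45, 44, 17, 7]

Final queue: [3, 28, 45, 44, 17, 7]


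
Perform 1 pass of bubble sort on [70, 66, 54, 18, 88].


Initial: [70, 66, 54, 18, 88]
Pass 1: [66, 54, 18, 70, 88] (3 swaps)

After 1 pass: [66, 54, 18, 70, 88]


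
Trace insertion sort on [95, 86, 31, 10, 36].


Initial: [95, 86, 31, 10, 36]
Insert 86: [86, 95, 31, 10, 36]
Insert 31: [31, 86, 95, 10, 36]
Insert 10: [10, 31, 86, 95, 36]
Insert 36: [10, 31, 36, 86, 95]

Sorted: [10, 31, 36, 86, 95]


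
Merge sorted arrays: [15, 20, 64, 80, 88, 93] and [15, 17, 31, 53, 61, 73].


Take 15 from A
Take 15 from B
Take 17 from B
Take 20 from A
Take 31 from B
Take 53 from B
Take 61 from B
Take 64 from A
Take 73 from B

Merged: [15, 15, 17, 20, 31, 53, 61, 64, 73, 80, 88, 93]


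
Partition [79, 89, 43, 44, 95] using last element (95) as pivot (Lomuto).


Pivot: 95
  79 <= 95: advance i (no swap)
  89 <= 95: advance i (no swap)
  43 <= 95: advance i (no swap)
  44 <= 95: advance i (no swap)
Place pivot at 4: [79, 89, 43, 44, 95]

Partitioned: [79, 89, 43, 44, 95]


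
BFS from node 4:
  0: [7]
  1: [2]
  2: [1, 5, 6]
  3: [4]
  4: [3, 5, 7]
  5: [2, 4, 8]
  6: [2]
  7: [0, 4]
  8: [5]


Visit 4, enqueue [3, 5, 7]
Visit 3, enqueue []
Visit 5, enqueue [2, 8]
Visit 7, enqueue [0]
Visit 2, enqueue [1, 6]
Visit 8, enqueue []
Visit 0, enqueue []
Visit 1, enqueue []
Visit 6, enqueue []

BFS order: [4, 3, 5, 7, 2, 8, 0, 1, 6]


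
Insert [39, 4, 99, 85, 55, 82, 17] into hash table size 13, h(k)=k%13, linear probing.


Insert 39: h=0 -> slot 0
Insert 4: h=4 -> slot 4
Insert 99: h=8 -> slot 8
Insert 85: h=7 -> slot 7
Insert 55: h=3 -> slot 3
Insert 82: h=4, 1 probes -> slot 5
Insert 17: h=4, 2 probes -> slot 6

Table: [39, None, None, 55, 4, 82, 17, 85, 99, None, None, None, None]


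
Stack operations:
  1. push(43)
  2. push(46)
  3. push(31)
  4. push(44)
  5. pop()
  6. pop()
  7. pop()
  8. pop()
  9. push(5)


push(43) -> [43]
push(46) -> [43, 46]
push(31) -> [43, 46, 31]
push(44) -> [43, 46, 31, 44]
pop()->44, [43, 46, 31]
pop()->31, [43, 46]
pop()->46, [43]
pop()->43, []
push(5) -> [5]

Final stack: [5]


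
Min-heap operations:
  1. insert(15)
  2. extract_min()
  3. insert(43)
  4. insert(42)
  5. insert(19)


insert(15) -> [15]
extract_min()->15, []
insert(43) -> [43]
insert(42) -> [42, 43]
insert(19) -> [19, 43, 42]

Final heap: [19, 43, 42]


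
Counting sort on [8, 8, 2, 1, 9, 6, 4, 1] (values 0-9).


Input: [8, 8, 2, 1, 9, 6, 4, 1]
Counts: [0, 2, 1, 0, 1, 0, 1, 0, 2, 1]

Sorted: [1, 1, 2, 4, 6, 8, 8, 9]


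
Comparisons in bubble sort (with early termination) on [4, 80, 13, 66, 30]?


Algorithm: bubble sort (with early termination)
Input: [4, 80, 13, 66, 30]
Sorted: [4, 13, 30, 66, 80]

9


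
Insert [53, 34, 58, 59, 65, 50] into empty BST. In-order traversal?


Insert 53: root
Insert 34: L from 53
Insert 58: R from 53
Insert 59: R from 53 -> R from 58
Insert 65: R from 53 -> R from 58 -> R from 59
Insert 50: L from 53 -> R from 34

In-order: [34, 50, 53, 58, 59, 65]


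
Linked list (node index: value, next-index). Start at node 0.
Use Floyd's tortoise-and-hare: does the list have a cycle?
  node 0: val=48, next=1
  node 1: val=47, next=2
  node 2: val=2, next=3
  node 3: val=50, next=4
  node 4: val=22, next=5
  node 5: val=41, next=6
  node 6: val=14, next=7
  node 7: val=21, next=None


Floyd's tortoise (slow, +1) and hare (fast, +2):
  init: slow=0, fast=0
  step 1: slow=1, fast=2
  step 2: slow=2, fast=4
  step 3: slow=3, fast=6
  step 4: fast 6->7->None, no cycle

Cycle: no


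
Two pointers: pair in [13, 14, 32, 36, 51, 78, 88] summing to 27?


lo=0(13)+hi=6(88)=101
lo=0(13)+hi=5(78)=91
lo=0(13)+hi=4(51)=64
lo=0(13)+hi=3(36)=49
lo=0(13)+hi=2(32)=45
lo=0(13)+hi=1(14)=27

Yes: 13+14=27


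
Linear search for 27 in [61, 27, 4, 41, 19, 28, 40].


i=0: 61!=27
i=1: 27==27 found!

Found at 1, 2 comps


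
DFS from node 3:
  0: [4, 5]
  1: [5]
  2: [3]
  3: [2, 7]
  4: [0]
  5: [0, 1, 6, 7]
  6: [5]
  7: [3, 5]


Visit 3, push [7, 2]
Visit 2, push []
Visit 7, push [5]
Visit 5, push [6, 1, 0]
Visit 0, push [4]
Visit 4, push []
Visit 1, push []
Visit 6, push []

DFS order: [3, 2, 7, 5, 0, 4, 1, 6]


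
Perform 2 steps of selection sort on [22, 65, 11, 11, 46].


Initial: [22, 65, 11, 11, 46]
Step 1: min=11 at 2
  Swap: [11, 65, 22, 11, 46]
Step 2: min=11 at 3
  Swap: [11, 11, 22, 65, 46]

After 2 steps: [11, 11, 22, 65, 46]


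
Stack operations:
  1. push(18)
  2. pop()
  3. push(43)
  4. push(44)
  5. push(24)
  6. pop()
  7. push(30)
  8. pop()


push(18) -> [18]
pop()->18, []
push(43) -> [43]
push(44) -> [43, 44]
push(24) -> [43, 44, 24]
pop()->24, [43, 44]
push(30) -> [43, 44, 30]
pop()->30, [43, 44]

Final stack: [43, 44]


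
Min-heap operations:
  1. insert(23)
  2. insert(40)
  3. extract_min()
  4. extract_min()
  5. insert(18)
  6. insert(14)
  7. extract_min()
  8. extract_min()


insert(23) -> [23]
insert(40) -> [23, 40]
extract_min()->23, [40]
extract_min()->40, []
insert(18) -> [18]
insert(14) -> [14, 18]
extract_min()->14, [18]
extract_min()->18, []

Final heap: []


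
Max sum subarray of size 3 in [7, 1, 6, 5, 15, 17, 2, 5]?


[0:3]: 14
[1:4]: 12
[2:5]: 26
[3:6]: 37
[4:7]: 34
[5:8]: 24

Max: 37 at [3:6]


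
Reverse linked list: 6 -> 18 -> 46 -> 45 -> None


Step 1: curr=6, set curr.next=prev(None) | reversed so far: 6
Step 2: curr=18, set curr.next=prev(6) | reversed so far: 18 -> 6
Step 3: curr=46, set curr.next=prev(18) | reversed so far: 46 -> 18 -> 6
Step 4: curr=45, set curr.next=prev(46) | reversed so far: 45 -> 46 -> 18 -> 6

45 -> 46 -> 18 -> 6 -> None


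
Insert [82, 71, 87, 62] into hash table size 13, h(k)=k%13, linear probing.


Insert 82: h=4 -> slot 4
Insert 71: h=6 -> slot 6
Insert 87: h=9 -> slot 9
Insert 62: h=10 -> slot 10

Table: [None, None, None, None, 82, None, 71, None, None, 87, 62, None, None]


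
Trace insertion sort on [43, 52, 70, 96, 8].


Initial: [43, 52, 70, 96, 8]
Insert 52: [43, 52, 70, 96, 8]
Insert 70: [43, 52, 70, 96, 8]
Insert 96: [43, 52, 70, 96, 8]
Insert 8: [8, 43, 52, 70, 96]

Sorted: [8, 43, 52, 70, 96]


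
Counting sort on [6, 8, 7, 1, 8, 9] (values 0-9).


Input: [6, 8, 7, 1, 8, 9]
Counts: [0, 1, 0, 0, 0, 0, 1, 1, 2, 1]

Sorted: [1, 6, 7, 8, 8, 9]


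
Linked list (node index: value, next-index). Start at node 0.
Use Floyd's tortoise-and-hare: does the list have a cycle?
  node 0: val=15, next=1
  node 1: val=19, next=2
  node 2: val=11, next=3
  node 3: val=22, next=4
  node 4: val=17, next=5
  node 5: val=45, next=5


Floyd's tortoise (slow, +1) and hare (fast, +2):
  init: slow=0, fast=0
  step 1: slow=1, fast=2
  step 2: slow=2, fast=4
  step 3: slow=3, fast=5
  step 4: slow=4, fast=5
  step 5: slow=5, fast=5
  slow == fast at node 5: cycle detected

Cycle: yes


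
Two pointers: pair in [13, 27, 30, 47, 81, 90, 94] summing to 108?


lo=0(13)+hi=6(94)=107
lo=1(27)+hi=6(94)=121
lo=1(27)+hi=5(90)=117
lo=1(27)+hi=4(81)=108

Yes: 27+81=108


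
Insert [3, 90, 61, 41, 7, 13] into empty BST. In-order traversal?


Insert 3: root
Insert 90: R from 3
Insert 61: R from 3 -> L from 90
Insert 41: R from 3 -> L from 90 -> L from 61
Insert 7: R from 3 -> L from 90 -> L from 61 -> L from 41
Insert 13: R from 3 -> L from 90 -> L from 61 -> L from 41 -> R from 7

In-order: [3, 7, 13, 41, 61, 90]


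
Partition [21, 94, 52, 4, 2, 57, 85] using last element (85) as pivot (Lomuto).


Pivot: 85
  21 <= 85: advance i (no swap)
  52 <= 85: swap -> [21, 52, 94, 4, 2, 57, 85]
  4 <= 85: swap -> [21, 52, 4, 94, 2, 57, 85]
  2 <= 85: swap -> [21, 52, 4, 2, 94, 57, 85]
  57 <= 85: swap -> [21, 52, 4, 2, 57, 94, 85]
Place pivot at 5: [21, 52, 4, 2, 57, 85, 94]

Partitioned: [21, 52, 4, 2, 57, 85, 94]


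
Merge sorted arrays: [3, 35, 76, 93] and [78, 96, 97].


Take 3 from A
Take 35 from A
Take 76 from A
Take 78 from B
Take 93 from A

Merged: [3, 35, 76, 78, 93, 96, 97]


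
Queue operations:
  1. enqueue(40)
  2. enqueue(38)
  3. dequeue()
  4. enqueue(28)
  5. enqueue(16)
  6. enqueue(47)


enqueue(40) -> [40]
enqueue(38) -> [40, 38]
dequeue()->40, [38]
enqueue(28) -> [38, 28]
enqueue(16) -> [38, 28, 16]
enqueue(47) -> [38, 28, 16, 47]

Final queue: [38, 28, 16, 47]


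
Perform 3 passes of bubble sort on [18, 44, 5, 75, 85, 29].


Initial: [18, 44, 5, 75, 85, 29]
Pass 1: [18, 5, 44, 75, 29, 85] (2 swaps)
Pass 2: [5, 18, 44, 29, 75, 85] (2 swaps)
Pass 3: [5, 18, 29, 44, 75, 85] (1 swaps)

After 3 passes: [5, 18, 29, 44, 75, 85]


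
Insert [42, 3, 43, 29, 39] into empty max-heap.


Insert 42: [42]
Insert 3: [42, 3]
Insert 43: [43, 3, 42]
Insert 29: [43, 29, 42, 3]
Insert 39: [43, 39, 42, 3, 29]

Final heap: [43, 39, 42, 3, 29]


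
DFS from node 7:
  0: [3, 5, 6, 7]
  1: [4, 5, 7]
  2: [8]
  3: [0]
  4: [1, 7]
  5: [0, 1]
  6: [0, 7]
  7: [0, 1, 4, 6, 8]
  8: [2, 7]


Visit 7, push [8, 6, 4, 1, 0]
Visit 0, push [6, 5, 3]
Visit 3, push []
Visit 5, push [1]
Visit 1, push [4]
Visit 4, push []
Visit 6, push []
Visit 8, push [2]
Visit 2, push []

DFS order: [7, 0, 3, 5, 1, 4, 6, 8, 2]


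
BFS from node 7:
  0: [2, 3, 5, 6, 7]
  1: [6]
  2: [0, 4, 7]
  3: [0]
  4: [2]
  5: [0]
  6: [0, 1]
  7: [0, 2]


Visit 7, enqueue [0, 2]
Visit 0, enqueue [3, 5, 6]
Visit 2, enqueue [4]
Visit 3, enqueue []
Visit 5, enqueue []
Visit 6, enqueue [1]
Visit 4, enqueue []
Visit 1, enqueue []

BFS order: [7, 0, 2, 3, 5, 6, 4, 1]


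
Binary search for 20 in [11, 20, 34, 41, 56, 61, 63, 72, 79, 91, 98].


Step 1: lo=0, hi=10, mid=5, val=61
Step 2: lo=0, hi=4, mid=2, val=34
Step 3: lo=0, hi=1, mid=0, val=11
Step 4: lo=1, hi=1, mid=1, val=20

Found at index 1


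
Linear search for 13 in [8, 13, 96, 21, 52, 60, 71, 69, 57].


i=0: 8!=13
i=1: 13==13 found!

Found at 1, 2 comps


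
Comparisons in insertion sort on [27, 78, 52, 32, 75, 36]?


Algorithm: insertion sort
Input: [27, 78, 52, 32, 75, 36]
Sorted: [27, 32, 36, 52, 75, 78]

12


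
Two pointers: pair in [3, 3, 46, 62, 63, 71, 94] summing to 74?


lo=0(3)+hi=6(94)=97
lo=0(3)+hi=5(71)=74

Yes: 3+71=74


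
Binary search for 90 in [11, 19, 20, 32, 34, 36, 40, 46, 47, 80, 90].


Step 1: lo=0, hi=10, mid=5, val=36
Step 2: lo=6, hi=10, mid=8, val=47
Step 3: lo=9, hi=10, mid=9, val=80
Step 4: lo=10, hi=10, mid=10, val=90

Found at index 10


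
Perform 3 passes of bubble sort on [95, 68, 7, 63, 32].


Initial: [95, 68, 7, 63, 32]
Pass 1: [68, 7, 63, 32, 95] (4 swaps)
Pass 2: [7, 63, 32, 68, 95] (3 swaps)
Pass 3: [7, 32, 63, 68, 95] (1 swaps)

After 3 passes: [7, 32, 63, 68, 95]


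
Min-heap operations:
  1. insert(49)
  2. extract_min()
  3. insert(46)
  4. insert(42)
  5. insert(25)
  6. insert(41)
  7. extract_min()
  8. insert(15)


insert(49) -> [49]
extract_min()->49, []
insert(46) -> [46]
insert(42) -> [42, 46]
insert(25) -> [25, 46, 42]
insert(41) -> [25, 41, 42, 46]
extract_min()->25, [41, 46, 42]
insert(15) -> [15, 41, 42, 46]

Final heap: [15, 41, 42, 46]


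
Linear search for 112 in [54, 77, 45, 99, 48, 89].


i=0: 54!=112
i=1: 77!=112
i=2: 45!=112
i=3: 99!=112
i=4: 48!=112
i=5: 89!=112

Not found, 6 comps


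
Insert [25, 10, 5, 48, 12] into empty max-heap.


Insert 25: [25]
Insert 10: [25, 10]
Insert 5: [25, 10, 5]
Insert 48: [48, 25, 5, 10]
Insert 12: [48, 25, 5, 10, 12]

Final heap: [48, 25, 5, 10, 12]


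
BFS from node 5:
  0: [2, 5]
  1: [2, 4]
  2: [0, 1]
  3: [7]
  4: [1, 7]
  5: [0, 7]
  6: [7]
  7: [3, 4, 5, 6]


Visit 5, enqueue [0, 7]
Visit 0, enqueue [2]
Visit 7, enqueue [3, 4, 6]
Visit 2, enqueue [1]
Visit 3, enqueue []
Visit 4, enqueue []
Visit 6, enqueue []
Visit 1, enqueue []

BFS order: [5, 0, 7, 2, 3, 4, 6, 1]


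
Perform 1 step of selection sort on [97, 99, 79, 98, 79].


Initial: [97, 99, 79, 98, 79]
Step 1: min=79 at 2
  Swap: [79, 99, 97, 98, 79]

After 1 step: [79, 99, 97, 98, 79]


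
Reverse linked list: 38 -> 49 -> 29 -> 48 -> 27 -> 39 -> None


Step 1: curr=38, set curr.next=prev(None) | reversed so far: 38
Step 2: curr=49, set curr.next=prev(38) | reversed so far: 49 -> 38
Step 3: curr=29, set curr.next=prev(49) | reversed so far: 29 -> 49 -> 38
Step 4: curr=48, set curr.next=prev(29) | reversed so far: 48 -> 29 -> 49 -> 38
Step 5: curr=27, set curr.next=prev(48) | reversed so far: 27 -> 48 -> 29 -> 49 -> 38
Step 6: curr=39, set curr.next=prev(27) | reversed so far: 39 -> 27 -> 48 -> 29 -> 49 -> 38

39 -> 27 -> 48 -> 29 -> 49 -> 38 -> None


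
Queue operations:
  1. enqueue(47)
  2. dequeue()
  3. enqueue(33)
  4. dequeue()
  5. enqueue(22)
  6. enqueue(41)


enqueue(47) -> [47]
dequeue()->47, []
enqueue(33) -> [33]
dequeue()->33, []
enqueue(22) -> [22]
enqueue(41) -> [22, 41]

Final queue: [22, 41]


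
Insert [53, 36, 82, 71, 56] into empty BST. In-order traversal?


Insert 53: root
Insert 36: L from 53
Insert 82: R from 53
Insert 71: R from 53 -> L from 82
Insert 56: R from 53 -> L from 82 -> L from 71

In-order: [36, 53, 56, 71, 82]


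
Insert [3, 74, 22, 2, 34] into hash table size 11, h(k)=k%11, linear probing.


Insert 3: h=3 -> slot 3
Insert 74: h=8 -> slot 8
Insert 22: h=0 -> slot 0
Insert 2: h=2 -> slot 2
Insert 34: h=1 -> slot 1

Table: [22, 34, 2, 3, None, None, None, None, 74, None, None]


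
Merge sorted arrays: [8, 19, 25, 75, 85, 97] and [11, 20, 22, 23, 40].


Take 8 from A
Take 11 from B
Take 19 from A
Take 20 from B
Take 22 from B
Take 23 from B
Take 25 from A
Take 40 from B

Merged: [8, 11, 19, 20, 22, 23, 25, 40, 75, 85, 97]


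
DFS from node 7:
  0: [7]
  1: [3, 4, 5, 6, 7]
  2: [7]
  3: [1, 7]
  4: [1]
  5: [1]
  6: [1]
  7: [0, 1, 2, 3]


Visit 7, push [3, 2, 1, 0]
Visit 0, push []
Visit 1, push [6, 5, 4, 3]
Visit 3, push []
Visit 4, push []
Visit 5, push []
Visit 6, push []
Visit 2, push []

DFS order: [7, 0, 1, 3, 4, 5, 6, 2]


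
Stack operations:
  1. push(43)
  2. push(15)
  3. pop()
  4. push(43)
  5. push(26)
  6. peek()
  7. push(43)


push(43) -> [43]
push(15) -> [43, 15]
pop()->15, [43]
push(43) -> [43, 43]
push(26) -> [43, 43, 26]
peek()->26
push(43) -> [43, 43, 26, 43]

Final stack: [43, 43, 26, 43]


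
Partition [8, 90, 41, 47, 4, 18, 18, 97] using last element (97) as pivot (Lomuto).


Pivot: 97
  8 <= 97: advance i (no swap)
  90 <= 97: advance i (no swap)
  41 <= 97: advance i (no swap)
  47 <= 97: advance i (no swap)
  4 <= 97: advance i (no swap)
  18 <= 97: advance i (no swap)
  18 <= 97: advance i (no swap)
Place pivot at 7: [8, 90, 41, 47, 4, 18, 18, 97]

Partitioned: [8, 90, 41, 47, 4, 18, 18, 97]


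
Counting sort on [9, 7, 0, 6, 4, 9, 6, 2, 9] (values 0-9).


Input: [9, 7, 0, 6, 4, 9, 6, 2, 9]
Counts: [1, 0, 1, 0, 1, 0, 2, 1, 0, 3]

Sorted: [0, 2, 4, 6, 6, 7, 9, 9, 9]


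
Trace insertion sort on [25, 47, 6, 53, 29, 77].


Initial: [25, 47, 6, 53, 29, 77]
Insert 47: [25, 47, 6, 53, 29, 77]
Insert 6: [6, 25, 47, 53, 29, 77]
Insert 53: [6, 25, 47, 53, 29, 77]
Insert 29: [6, 25, 29, 47, 53, 77]
Insert 77: [6, 25, 29, 47, 53, 77]

Sorted: [6, 25, 29, 47, 53, 77]


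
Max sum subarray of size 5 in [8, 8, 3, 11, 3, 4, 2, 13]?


[0:5]: 33
[1:6]: 29
[2:7]: 23
[3:8]: 33

Max: 33 at [0:5]


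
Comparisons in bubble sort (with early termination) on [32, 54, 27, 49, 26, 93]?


Algorithm: bubble sort (with early termination)
Input: [32, 54, 27, 49, 26, 93]
Sorted: [26, 27, 32, 49, 54, 93]

15


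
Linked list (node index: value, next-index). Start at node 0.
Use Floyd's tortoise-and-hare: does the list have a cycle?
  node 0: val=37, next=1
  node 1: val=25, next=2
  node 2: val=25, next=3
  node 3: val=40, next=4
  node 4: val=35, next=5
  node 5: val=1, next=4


Floyd's tortoise (slow, +1) and hare (fast, +2):
  init: slow=0, fast=0
  step 1: slow=1, fast=2
  step 2: slow=2, fast=4
  step 3: slow=3, fast=4
  step 4: slow=4, fast=4
  slow == fast at node 4: cycle detected

Cycle: yes


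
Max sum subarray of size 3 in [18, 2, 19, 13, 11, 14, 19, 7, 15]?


[0:3]: 39
[1:4]: 34
[2:5]: 43
[3:6]: 38
[4:7]: 44
[5:8]: 40
[6:9]: 41

Max: 44 at [4:7]


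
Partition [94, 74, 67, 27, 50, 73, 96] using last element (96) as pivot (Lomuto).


Pivot: 96
  94 <= 96: advance i (no swap)
  74 <= 96: advance i (no swap)
  67 <= 96: advance i (no swap)
  27 <= 96: advance i (no swap)
  50 <= 96: advance i (no swap)
  73 <= 96: advance i (no swap)
Place pivot at 6: [94, 74, 67, 27, 50, 73, 96]

Partitioned: [94, 74, 67, 27, 50, 73, 96]


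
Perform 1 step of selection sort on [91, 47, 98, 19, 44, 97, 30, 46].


Initial: [91, 47, 98, 19, 44, 97, 30, 46]
Step 1: min=19 at 3
  Swap: [19, 47, 98, 91, 44, 97, 30, 46]

After 1 step: [19, 47, 98, 91, 44, 97, 30, 46]


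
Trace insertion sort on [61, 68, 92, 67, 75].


Initial: [61, 68, 92, 67, 75]
Insert 68: [61, 68, 92, 67, 75]
Insert 92: [61, 68, 92, 67, 75]
Insert 67: [61, 67, 68, 92, 75]
Insert 75: [61, 67, 68, 75, 92]

Sorted: [61, 67, 68, 75, 92]


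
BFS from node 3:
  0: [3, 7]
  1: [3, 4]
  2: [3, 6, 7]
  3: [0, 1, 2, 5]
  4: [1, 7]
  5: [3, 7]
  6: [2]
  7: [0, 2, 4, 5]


Visit 3, enqueue [0, 1, 2, 5]
Visit 0, enqueue [7]
Visit 1, enqueue [4]
Visit 2, enqueue [6]
Visit 5, enqueue []
Visit 7, enqueue []
Visit 4, enqueue []
Visit 6, enqueue []

BFS order: [3, 0, 1, 2, 5, 7, 4, 6]


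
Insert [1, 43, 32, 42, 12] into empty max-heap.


Insert 1: [1]
Insert 43: [43, 1]
Insert 32: [43, 1, 32]
Insert 42: [43, 42, 32, 1]
Insert 12: [43, 42, 32, 1, 12]

Final heap: [43, 42, 32, 1, 12]


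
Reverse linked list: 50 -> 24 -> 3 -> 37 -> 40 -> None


Step 1: curr=50, set curr.next=prev(None) | reversed so far: 50
Step 2: curr=24, set curr.next=prev(50) | reversed so far: 24 -> 50
Step 3: curr=3, set curr.next=prev(24) | reversed so far: 3 -> 24 -> 50
Step 4: curr=37, set curr.next=prev(3) | reversed so far: 37 -> 3 -> 24 -> 50
Step 5: curr=40, set curr.next=prev(37) | reversed so far: 40 -> 37 -> 3 -> 24 -> 50

40 -> 37 -> 3 -> 24 -> 50 -> None


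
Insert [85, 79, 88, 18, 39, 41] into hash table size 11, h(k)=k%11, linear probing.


Insert 85: h=8 -> slot 8
Insert 79: h=2 -> slot 2
Insert 88: h=0 -> slot 0
Insert 18: h=7 -> slot 7
Insert 39: h=6 -> slot 6
Insert 41: h=8, 1 probes -> slot 9

Table: [88, None, 79, None, None, None, 39, 18, 85, 41, None]


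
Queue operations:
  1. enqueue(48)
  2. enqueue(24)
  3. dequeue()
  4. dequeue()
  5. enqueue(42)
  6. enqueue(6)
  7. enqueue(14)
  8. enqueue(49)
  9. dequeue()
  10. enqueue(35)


enqueue(48) -> [48]
enqueue(24) -> [48, 24]
dequeue()->48, [24]
dequeue()->24, []
enqueue(42) -> [42]
enqueue(6) -> [42, 6]
enqueue(14) -> [42, 6, 14]
enqueue(49) -> [42, 6, 14, 49]
dequeue()->42, [6, 14, 49]
enqueue(35) -> [6, 14, 49, 35]

Final queue: [6, 14, 49, 35]


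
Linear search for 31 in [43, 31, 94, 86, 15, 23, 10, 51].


i=0: 43!=31
i=1: 31==31 found!

Found at 1, 2 comps


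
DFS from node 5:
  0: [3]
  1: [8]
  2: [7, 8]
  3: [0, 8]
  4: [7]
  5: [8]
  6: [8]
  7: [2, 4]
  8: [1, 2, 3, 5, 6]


Visit 5, push [8]
Visit 8, push [6, 3, 2, 1]
Visit 1, push []
Visit 2, push [7]
Visit 7, push [4]
Visit 4, push []
Visit 3, push [0]
Visit 0, push []
Visit 6, push []

DFS order: [5, 8, 1, 2, 7, 4, 3, 0, 6]


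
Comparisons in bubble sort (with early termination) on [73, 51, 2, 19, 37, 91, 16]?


Algorithm: bubble sort (with early termination)
Input: [73, 51, 2, 19, 37, 91, 16]
Sorted: [2, 16, 19, 37, 51, 73, 91]

21


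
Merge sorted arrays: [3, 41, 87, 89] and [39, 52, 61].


Take 3 from A
Take 39 from B
Take 41 from A
Take 52 from B
Take 61 from B

Merged: [3, 39, 41, 52, 61, 87, 89]


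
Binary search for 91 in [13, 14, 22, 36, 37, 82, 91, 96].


Step 1: lo=0, hi=7, mid=3, val=36
Step 2: lo=4, hi=7, mid=5, val=82
Step 3: lo=6, hi=7, mid=6, val=91

Found at index 6


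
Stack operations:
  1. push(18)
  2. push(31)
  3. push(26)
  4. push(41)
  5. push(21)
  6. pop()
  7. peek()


push(18) -> [18]
push(31) -> [18, 31]
push(26) -> [18, 31, 26]
push(41) -> [18, 31, 26, 41]
push(21) -> [18, 31, 26, 41, 21]
pop()->21, [18, 31, 26, 41]
peek()->41

Final stack: [18, 31, 26, 41]


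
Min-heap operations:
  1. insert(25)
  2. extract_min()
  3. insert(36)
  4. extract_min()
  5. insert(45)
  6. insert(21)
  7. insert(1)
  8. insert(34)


insert(25) -> [25]
extract_min()->25, []
insert(36) -> [36]
extract_min()->36, []
insert(45) -> [45]
insert(21) -> [21, 45]
insert(1) -> [1, 45, 21]
insert(34) -> [1, 34, 21, 45]

Final heap: [1, 34, 21, 45]


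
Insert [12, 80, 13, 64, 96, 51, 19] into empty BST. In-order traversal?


Insert 12: root
Insert 80: R from 12
Insert 13: R from 12 -> L from 80
Insert 64: R from 12 -> L from 80 -> R from 13
Insert 96: R from 12 -> R from 80
Insert 51: R from 12 -> L from 80 -> R from 13 -> L from 64
Insert 19: R from 12 -> L from 80 -> R from 13 -> L from 64 -> L from 51

In-order: [12, 13, 19, 51, 64, 80, 96]


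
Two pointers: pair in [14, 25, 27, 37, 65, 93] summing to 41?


lo=0(14)+hi=5(93)=107
lo=0(14)+hi=4(65)=79
lo=0(14)+hi=3(37)=51
lo=0(14)+hi=2(27)=41

Yes: 14+27=41


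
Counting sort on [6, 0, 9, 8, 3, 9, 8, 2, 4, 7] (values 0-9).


Input: [6, 0, 9, 8, 3, 9, 8, 2, 4, 7]
Counts: [1, 0, 1, 1, 1, 0, 1, 1, 2, 2]

Sorted: [0, 2, 3, 4, 6, 7, 8, 8, 9, 9]


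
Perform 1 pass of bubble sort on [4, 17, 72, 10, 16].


Initial: [4, 17, 72, 10, 16]
Pass 1: [4, 17, 10, 16, 72] (2 swaps)

After 1 pass: [4, 17, 10, 16, 72]


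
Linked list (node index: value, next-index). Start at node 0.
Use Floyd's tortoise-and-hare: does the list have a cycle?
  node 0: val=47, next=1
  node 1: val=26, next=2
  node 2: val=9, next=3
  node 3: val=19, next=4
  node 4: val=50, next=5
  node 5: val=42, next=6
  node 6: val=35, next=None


Floyd's tortoise (slow, +1) and hare (fast, +2):
  init: slow=0, fast=0
  step 1: slow=1, fast=2
  step 2: slow=2, fast=4
  step 3: slow=3, fast=6
  step 4: fast -> None, no cycle

Cycle: no


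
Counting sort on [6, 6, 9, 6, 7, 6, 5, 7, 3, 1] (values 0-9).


Input: [6, 6, 9, 6, 7, 6, 5, 7, 3, 1]
Counts: [0, 1, 0, 1, 0, 1, 4, 2, 0, 1]

Sorted: [1, 3, 5, 6, 6, 6, 6, 7, 7, 9]


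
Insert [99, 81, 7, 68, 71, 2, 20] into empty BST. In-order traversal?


Insert 99: root
Insert 81: L from 99
Insert 7: L from 99 -> L from 81
Insert 68: L from 99 -> L from 81 -> R from 7
Insert 71: L from 99 -> L from 81 -> R from 7 -> R from 68
Insert 2: L from 99 -> L from 81 -> L from 7
Insert 20: L from 99 -> L from 81 -> R from 7 -> L from 68

In-order: [2, 7, 20, 68, 71, 81, 99]


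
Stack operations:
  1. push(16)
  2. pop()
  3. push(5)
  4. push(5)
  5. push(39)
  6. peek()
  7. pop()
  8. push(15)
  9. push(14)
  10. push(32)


push(16) -> [16]
pop()->16, []
push(5) -> [5]
push(5) -> [5, 5]
push(39) -> [5, 5, 39]
peek()->39
pop()->39, [5, 5]
push(15) -> [5, 5, 15]
push(14) -> [5, 5, 15, 14]
push(32) -> [5, 5, 15, 14, 32]

Final stack: [5, 5, 15, 14, 32]


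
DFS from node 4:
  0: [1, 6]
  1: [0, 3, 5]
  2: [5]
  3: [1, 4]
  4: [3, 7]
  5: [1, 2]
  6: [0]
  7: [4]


Visit 4, push [7, 3]
Visit 3, push [1]
Visit 1, push [5, 0]
Visit 0, push [6]
Visit 6, push []
Visit 5, push [2]
Visit 2, push []
Visit 7, push []

DFS order: [4, 3, 1, 0, 6, 5, 2, 7]


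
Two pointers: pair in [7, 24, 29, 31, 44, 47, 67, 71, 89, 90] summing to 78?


lo=0(7)+hi=9(90)=97
lo=0(7)+hi=8(89)=96
lo=0(7)+hi=7(71)=78

Yes: 7+71=78


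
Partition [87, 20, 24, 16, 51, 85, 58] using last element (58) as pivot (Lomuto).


Pivot: 58
  20 <= 58: swap -> [20, 87, 24, 16, 51, 85, 58]
  24 <= 58: swap -> [20, 24, 87, 16, 51, 85, 58]
  16 <= 58: swap -> [20, 24, 16, 87, 51, 85, 58]
  51 <= 58: swap -> [20, 24, 16, 51, 87, 85, 58]
Place pivot at 4: [20, 24, 16, 51, 58, 85, 87]

Partitioned: [20, 24, 16, 51, 58, 85, 87]


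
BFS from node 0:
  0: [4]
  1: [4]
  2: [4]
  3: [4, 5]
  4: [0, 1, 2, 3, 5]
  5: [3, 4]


Visit 0, enqueue [4]
Visit 4, enqueue [1, 2, 3, 5]
Visit 1, enqueue []
Visit 2, enqueue []
Visit 3, enqueue []
Visit 5, enqueue []

BFS order: [0, 4, 1, 2, 3, 5]


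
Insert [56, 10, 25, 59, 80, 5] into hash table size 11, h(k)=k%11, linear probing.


Insert 56: h=1 -> slot 1
Insert 10: h=10 -> slot 10
Insert 25: h=3 -> slot 3
Insert 59: h=4 -> slot 4
Insert 80: h=3, 2 probes -> slot 5
Insert 5: h=5, 1 probes -> slot 6

Table: [None, 56, None, 25, 59, 80, 5, None, None, None, 10]


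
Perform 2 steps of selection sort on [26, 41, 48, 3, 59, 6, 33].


Initial: [26, 41, 48, 3, 59, 6, 33]
Step 1: min=3 at 3
  Swap: [3, 41, 48, 26, 59, 6, 33]
Step 2: min=6 at 5
  Swap: [3, 6, 48, 26, 59, 41, 33]

After 2 steps: [3, 6, 48, 26, 59, 41, 33]


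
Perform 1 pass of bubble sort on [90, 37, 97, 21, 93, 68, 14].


Initial: [90, 37, 97, 21, 93, 68, 14]
Pass 1: [37, 90, 21, 93, 68, 14, 97] (5 swaps)

After 1 pass: [37, 90, 21, 93, 68, 14, 97]


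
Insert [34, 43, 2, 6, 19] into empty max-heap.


Insert 34: [34]
Insert 43: [43, 34]
Insert 2: [43, 34, 2]
Insert 6: [43, 34, 2, 6]
Insert 19: [43, 34, 2, 6, 19]

Final heap: [43, 34, 2, 6, 19]


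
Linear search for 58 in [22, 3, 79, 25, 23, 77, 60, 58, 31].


i=0: 22!=58
i=1: 3!=58
i=2: 79!=58
i=3: 25!=58
i=4: 23!=58
i=5: 77!=58
i=6: 60!=58
i=7: 58==58 found!

Found at 7, 8 comps


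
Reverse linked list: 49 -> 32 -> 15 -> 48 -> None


Step 1: curr=49, set curr.next=prev(None) | reversed so far: 49
Step 2: curr=32, set curr.next=prev(49) | reversed so far: 32 -> 49
Step 3: curr=15, set curr.next=prev(32) | reversed so far: 15 -> 32 -> 49
Step 4: curr=48, set curr.next=prev(15) | reversed so far: 48 -> 15 -> 32 -> 49

48 -> 15 -> 32 -> 49 -> None


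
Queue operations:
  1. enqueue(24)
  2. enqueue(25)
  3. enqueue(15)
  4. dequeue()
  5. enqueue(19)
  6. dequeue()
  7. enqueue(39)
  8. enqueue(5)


enqueue(24) -> [24]
enqueue(25) -> [24, 25]
enqueue(15) -> [24, 25, 15]
dequeue()->24, [25, 15]
enqueue(19) -> [25, 15, 19]
dequeue()->25, [15, 19]
enqueue(39) -> [15, 19, 39]
enqueue(5) -> [15, 19, 39, 5]

Final queue: [15, 19, 39, 5]


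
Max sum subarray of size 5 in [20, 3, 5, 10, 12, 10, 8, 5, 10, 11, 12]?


[0:5]: 50
[1:6]: 40
[2:7]: 45
[3:8]: 45
[4:9]: 45
[5:10]: 44
[6:11]: 46

Max: 50 at [0:5]


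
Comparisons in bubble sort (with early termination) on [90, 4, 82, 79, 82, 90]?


Algorithm: bubble sort (with early termination)
Input: [90, 4, 82, 79, 82, 90]
Sorted: [4, 79, 82, 82, 90, 90]

12


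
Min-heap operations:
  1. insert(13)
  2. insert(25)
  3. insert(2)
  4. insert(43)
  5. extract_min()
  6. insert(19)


insert(13) -> [13]
insert(25) -> [13, 25]
insert(2) -> [2, 25, 13]
insert(43) -> [2, 25, 13, 43]
extract_min()->2, [13, 25, 43]
insert(19) -> [13, 19, 43, 25]

Final heap: [13, 19, 43, 25]


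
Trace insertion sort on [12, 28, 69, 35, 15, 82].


Initial: [12, 28, 69, 35, 15, 82]
Insert 28: [12, 28, 69, 35, 15, 82]
Insert 69: [12, 28, 69, 35, 15, 82]
Insert 35: [12, 28, 35, 69, 15, 82]
Insert 15: [12, 15, 28, 35, 69, 82]
Insert 82: [12, 15, 28, 35, 69, 82]

Sorted: [12, 15, 28, 35, 69, 82]


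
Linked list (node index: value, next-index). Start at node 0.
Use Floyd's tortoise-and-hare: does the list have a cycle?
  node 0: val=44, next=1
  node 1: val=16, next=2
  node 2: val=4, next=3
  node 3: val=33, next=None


Floyd's tortoise (slow, +1) and hare (fast, +2):
  init: slow=0, fast=0
  step 1: slow=1, fast=2
  step 2: fast 2->3->None, no cycle

Cycle: no


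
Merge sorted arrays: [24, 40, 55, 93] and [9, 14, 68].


Take 9 from B
Take 14 from B
Take 24 from A
Take 40 from A
Take 55 from A
Take 68 from B

Merged: [9, 14, 24, 40, 55, 68, 93]


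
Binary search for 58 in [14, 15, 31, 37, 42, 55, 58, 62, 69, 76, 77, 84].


Step 1: lo=0, hi=11, mid=5, val=55
Step 2: lo=6, hi=11, mid=8, val=69
Step 3: lo=6, hi=7, mid=6, val=58

Found at index 6


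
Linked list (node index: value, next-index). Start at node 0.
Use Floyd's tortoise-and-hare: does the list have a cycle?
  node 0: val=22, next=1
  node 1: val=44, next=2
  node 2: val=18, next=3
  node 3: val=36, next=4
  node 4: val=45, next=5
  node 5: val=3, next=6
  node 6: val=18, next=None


Floyd's tortoise (slow, +1) and hare (fast, +2):
  init: slow=0, fast=0
  step 1: slow=1, fast=2
  step 2: slow=2, fast=4
  step 3: slow=3, fast=6
  step 4: fast -> None, no cycle

Cycle: no


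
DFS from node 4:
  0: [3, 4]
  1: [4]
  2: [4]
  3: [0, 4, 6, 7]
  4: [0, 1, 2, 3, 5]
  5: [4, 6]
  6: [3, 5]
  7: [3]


Visit 4, push [5, 3, 2, 1, 0]
Visit 0, push [3]
Visit 3, push [7, 6]
Visit 6, push [5]
Visit 5, push []
Visit 7, push []
Visit 1, push []
Visit 2, push []

DFS order: [4, 0, 3, 6, 5, 7, 1, 2]


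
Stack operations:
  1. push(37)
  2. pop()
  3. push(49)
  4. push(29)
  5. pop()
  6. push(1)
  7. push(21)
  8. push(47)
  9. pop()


push(37) -> [37]
pop()->37, []
push(49) -> [49]
push(29) -> [49, 29]
pop()->29, [49]
push(1) -> [49, 1]
push(21) -> [49, 1, 21]
push(47) -> [49, 1, 21, 47]
pop()->47, [49, 1, 21]

Final stack: [49, 1, 21]


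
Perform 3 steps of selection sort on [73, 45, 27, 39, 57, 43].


Initial: [73, 45, 27, 39, 57, 43]
Step 1: min=27 at 2
  Swap: [27, 45, 73, 39, 57, 43]
Step 2: min=39 at 3
  Swap: [27, 39, 73, 45, 57, 43]
Step 3: min=43 at 5
  Swap: [27, 39, 43, 45, 57, 73]

After 3 steps: [27, 39, 43, 45, 57, 73]


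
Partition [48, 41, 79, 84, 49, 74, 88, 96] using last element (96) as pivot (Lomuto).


Pivot: 96
  48 <= 96: advance i (no swap)
  41 <= 96: advance i (no swap)
  79 <= 96: advance i (no swap)
  84 <= 96: advance i (no swap)
  49 <= 96: advance i (no swap)
  74 <= 96: advance i (no swap)
  88 <= 96: advance i (no swap)
Place pivot at 7: [48, 41, 79, 84, 49, 74, 88, 96]

Partitioned: [48, 41, 79, 84, 49, 74, 88, 96]


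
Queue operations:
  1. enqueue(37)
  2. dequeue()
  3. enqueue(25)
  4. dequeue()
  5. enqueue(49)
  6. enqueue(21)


enqueue(37) -> [37]
dequeue()->37, []
enqueue(25) -> [25]
dequeue()->25, []
enqueue(49) -> [49]
enqueue(21) -> [49, 21]

Final queue: [49, 21]


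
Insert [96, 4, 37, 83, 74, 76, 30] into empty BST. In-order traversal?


Insert 96: root
Insert 4: L from 96
Insert 37: L from 96 -> R from 4
Insert 83: L from 96 -> R from 4 -> R from 37
Insert 74: L from 96 -> R from 4 -> R from 37 -> L from 83
Insert 76: L from 96 -> R from 4 -> R from 37 -> L from 83 -> R from 74
Insert 30: L from 96 -> R from 4 -> L from 37

In-order: [4, 30, 37, 74, 76, 83, 96]


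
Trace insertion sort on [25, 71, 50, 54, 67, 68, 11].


Initial: [25, 71, 50, 54, 67, 68, 11]
Insert 71: [25, 71, 50, 54, 67, 68, 11]
Insert 50: [25, 50, 71, 54, 67, 68, 11]
Insert 54: [25, 50, 54, 71, 67, 68, 11]
Insert 67: [25, 50, 54, 67, 71, 68, 11]
Insert 68: [25, 50, 54, 67, 68, 71, 11]
Insert 11: [11, 25, 50, 54, 67, 68, 71]

Sorted: [11, 25, 50, 54, 67, 68, 71]


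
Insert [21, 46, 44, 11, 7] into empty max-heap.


Insert 21: [21]
Insert 46: [46, 21]
Insert 44: [46, 21, 44]
Insert 11: [46, 21, 44, 11]
Insert 7: [46, 21, 44, 11, 7]

Final heap: [46, 21, 44, 11, 7]


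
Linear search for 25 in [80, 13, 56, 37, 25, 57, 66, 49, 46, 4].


i=0: 80!=25
i=1: 13!=25
i=2: 56!=25
i=3: 37!=25
i=4: 25==25 found!

Found at 4, 5 comps


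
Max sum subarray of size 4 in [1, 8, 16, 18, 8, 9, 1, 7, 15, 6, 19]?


[0:4]: 43
[1:5]: 50
[2:6]: 51
[3:7]: 36
[4:8]: 25
[5:9]: 32
[6:10]: 29
[7:11]: 47

Max: 51 at [2:6]


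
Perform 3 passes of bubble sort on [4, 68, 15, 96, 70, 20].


Initial: [4, 68, 15, 96, 70, 20]
Pass 1: [4, 15, 68, 70, 20, 96] (3 swaps)
Pass 2: [4, 15, 68, 20, 70, 96] (1 swaps)
Pass 3: [4, 15, 20, 68, 70, 96] (1 swaps)

After 3 passes: [4, 15, 20, 68, 70, 96]


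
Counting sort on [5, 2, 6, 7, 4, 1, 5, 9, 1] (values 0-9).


Input: [5, 2, 6, 7, 4, 1, 5, 9, 1]
Counts: [0, 2, 1, 0, 1, 2, 1, 1, 0, 1]

Sorted: [1, 1, 2, 4, 5, 5, 6, 7, 9]


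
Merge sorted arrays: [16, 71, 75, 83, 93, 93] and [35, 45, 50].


Take 16 from A
Take 35 from B
Take 45 from B
Take 50 from B

Merged: [16, 35, 45, 50, 71, 75, 83, 93, 93]


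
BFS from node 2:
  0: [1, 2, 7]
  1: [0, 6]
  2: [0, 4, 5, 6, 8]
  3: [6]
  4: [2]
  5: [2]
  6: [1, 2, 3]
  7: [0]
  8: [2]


Visit 2, enqueue [0, 4, 5, 6, 8]
Visit 0, enqueue [1, 7]
Visit 4, enqueue []
Visit 5, enqueue []
Visit 6, enqueue [3]
Visit 8, enqueue []
Visit 1, enqueue []
Visit 7, enqueue []
Visit 3, enqueue []

BFS order: [2, 0, 4, 5, 6, 8, 1, 7, 3]


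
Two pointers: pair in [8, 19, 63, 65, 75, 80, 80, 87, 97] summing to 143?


lo=0(8)+hi=8(97)=105
lo=1(19)+hi=8(97)=116
lo=2(63)+hi=8(97)=160
lo=2(63)+hi=7(87)=150
lo=2(63)+hi=6(80)=143

Yes: 63+80=143


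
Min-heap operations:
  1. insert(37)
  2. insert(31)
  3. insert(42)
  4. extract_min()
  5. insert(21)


insert(37) -> [37]
insert(31) -> [31, 37]
insert(42) -> [31, 37, 42]
extract_min()->31, [37, 42]
insert(21) -> [21, 42, 37]

Final heap: [21, 42, 37]


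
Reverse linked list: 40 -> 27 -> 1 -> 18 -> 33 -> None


Step 1: curr=40, set curr.next=prev(None) | reversed so far: 40
Step 2: curr=27, set curr.next=prev(40) | reversed so far: 27 -> 40
Step 3: curr=1, set curr.next=prev(27) | reversed so far: 1 -> 27 -> 40
Step 4: curr=18, set curr.next=prev(1) | reversed so far: 18 -> 1 -> 27 -> 40
Step 5: curr=33, set curr.next=prev(18) | reversed so far: 33 -> 18 -> 1 -> 27 -> 40

33 -> 18 -> 1 -> 27 -> 40 -> None


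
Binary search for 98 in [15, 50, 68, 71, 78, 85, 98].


Step 1: lo=0, hi=6, mid=3, val=71
Step 2: lo=4, hi=6, mid=5, val=85
Step 3: lo=6, hi=6, mid=6, val=98

Found at index 6


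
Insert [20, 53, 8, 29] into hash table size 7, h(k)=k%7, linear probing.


Insert 20: h=6 -> slot 6
Insert 53: h=4 -> slot 4
Insert 8: h=1 -> slot 1
Insert 29: h=1, 1 probes -> slot 2

Table: [None, 8, 29, None, 53, None, 20]


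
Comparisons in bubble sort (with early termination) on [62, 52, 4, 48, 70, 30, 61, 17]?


Algorithm: bubble sort (with early termination)
Input: [62, 52, 4, 48, 70, 30, 61, 17]
Sorted: [4, 17, 30, 48, 52, 61, 62, 70]

28


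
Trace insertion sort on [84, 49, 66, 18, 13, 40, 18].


Initial: [84, 49, 66, 18, 13, 40, 18]
Insert 49: [49, 84, 66, 18, 13, 40, 18]
Insert 66: [49, 66, 84, 18, 13, 40, 18]
Insert 18: [18, 49, 66, 84, 13, 40, 18]
Insert 13: [13, 18, 49, 66, 84, 40, 18]
Insert 40: [13, 18, 40, 49, 66, 84, 18]
Insert 18: [13, 18, 18, 40, 49, 66, 84]

Sorted: [13, 18, 18, 40, 49, 66, 84]


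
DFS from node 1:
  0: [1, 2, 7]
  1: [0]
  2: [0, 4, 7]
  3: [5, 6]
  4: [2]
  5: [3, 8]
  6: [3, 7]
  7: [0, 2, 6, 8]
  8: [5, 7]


Visit 1, push [0]
Visit 0, push [7, 2]
Visit 2, push [7, 4]
Visit 4, push []
Visit 7, push [8, 6]
Visit 6, push [3]
Visit 3, push [5]
Visit 5, push [8]
Visit 8, push []

DFS order: [1, 0, 2, 4, 7, 6, 3, 5, 8]


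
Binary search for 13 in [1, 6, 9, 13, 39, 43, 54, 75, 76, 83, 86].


Step 1: lo=0, hi=10, mid=5, val=43
Step 2: lo=0, hi=4, mid=2, val=9
Step 3: lo=3, hi=4, mid=3, val=13

Found at index 3


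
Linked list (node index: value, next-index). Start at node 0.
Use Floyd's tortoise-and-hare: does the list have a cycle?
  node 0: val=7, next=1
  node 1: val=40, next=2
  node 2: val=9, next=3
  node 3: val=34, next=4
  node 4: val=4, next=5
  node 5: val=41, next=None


Floyd's tortoise (slow, +1) and hare (fast, +2):
  init: slow=0, fast=0
  step 1: slow=1, fast=2
  step 2: slow=2, fast=4
  step 3: fast 4->5->None, no cycle

Cycle: no


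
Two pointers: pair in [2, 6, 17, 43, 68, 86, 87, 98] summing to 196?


lo=0(2)+hi=7(98)=100
lo=1(6)+hi=7(98)=104
lo=2(17)+hi=7(98)=115
lo=3(43)+hi=7(98)=141
lo=4(68)+hi=7(98)=166
lo=5(86)+hi=7(98)=184
lo=6(87)+hi=7(98)=185

No pair found


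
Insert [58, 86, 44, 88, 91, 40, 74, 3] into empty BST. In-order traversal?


Insert 58: root
Insert 86: R from 58
Insert 44: L from 58
Insert 88: R from 58 -> R from 86
Insert 91: R from 58 -> R from 86 -> R from 88
Insert 40: L from 58 -> L from 44
Insert 74: R from 58 -> L from 86
Insert 3: L from 58 -> L from 44 -> L from 40

In-order: [3, 40, 44, 58, 74, 86, 88, 91]


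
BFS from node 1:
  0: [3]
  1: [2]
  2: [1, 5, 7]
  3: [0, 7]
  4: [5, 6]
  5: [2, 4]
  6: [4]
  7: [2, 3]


Visit 1, enqueue [2]
Visit 2, enqueue [5, 7]
Visit 5, enqueue [4]
Visit 7, enqueue [3]
Visit 4, enqueue [6]
Visit 3, enqueue [0]
Visit 6, enqueue []
Visit 0, enqueue []

BFS order: [1, 2, 5, 7, 4, 3, 6, 0]


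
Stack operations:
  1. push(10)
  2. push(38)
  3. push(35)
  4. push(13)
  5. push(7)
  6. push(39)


push(10) -> [10]
push(38) -> [10, 38]
push(35) -> [10, 38, 35]
push(13) -> [10, 38, 35, 13]
push(7) -> [10, 38, 35, 13, 7]
push(39) -> [10, 38, 35, 13, 7, 39]

Final stack: [10, 38, 35, 13, 7, 39]


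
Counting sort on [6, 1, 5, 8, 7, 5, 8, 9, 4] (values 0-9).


Input: [6, 1, 5, 8, 7, 5, 8, 9, 4]
Counts: [0, 1, 0, 0, 1, 2, 1, 1, 2, 1]

Sorted: [1, 4, 5, 5, 6, 7, 8, 8, 9]


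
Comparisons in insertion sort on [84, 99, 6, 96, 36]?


Algorithm: insertion sort
Input: [84, 99, 6, 96, 36]
Sorted: [6, 36, 84, 96, 99]

9


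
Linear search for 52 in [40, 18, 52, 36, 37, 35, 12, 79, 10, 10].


i=0: 40!=52
i=1: 18!=52
i=2: 52==52 found!

Found at 2, 3 comps


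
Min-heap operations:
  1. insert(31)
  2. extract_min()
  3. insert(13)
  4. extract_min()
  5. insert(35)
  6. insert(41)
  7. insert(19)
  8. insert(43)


insert(31) -> [31]
extract_min()->31, []
insert(13) -> [13]
extract_min()->13, []
insert(35) -> [35]
insert(41) -> [35, 41]
insert(19) -> [19, 41, 35]
insert(43) -> [19, 41, 35, 43]

Final heap: [19, 41, 35, 43]


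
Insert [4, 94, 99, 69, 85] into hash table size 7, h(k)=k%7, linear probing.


Insert 4: h=4 -> slot 4
Insert 94: h=3 -> slot 3
Insert 99: h=1 -> slot 1
Insert 69: h=6 -> slot 6
Insert 85: h=1, 1 probes -> slot 2

Table: [None, 99, 85, 94, 4, None, 69]


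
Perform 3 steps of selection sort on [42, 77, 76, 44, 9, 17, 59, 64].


Initial: [42, 77, 76, 44, 9, 17, 59, 64]
Step 1: min=9 at 4
  Swap: [9, 77, 76, 44, 42, 17, 59, 64]
Step 2: min=17 at 5
  Swap: [9, 17, 76, 44, 42, 77, 59, 64]
Step 3: min=42 at 4
  Swap: [9, 17, 42, 44, 76, 77, 59, 64]

After 3 steps: [9, 17, 42, 44, 76, 77, 59, 64]


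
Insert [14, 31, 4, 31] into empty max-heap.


Insert 14: [14]
Insert 31: [31, 14]
Insert 4: [31, 14, 4]
Insert 31: [31, 31, 4, 14]

Final heap: [31, 31, 4, 14]
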